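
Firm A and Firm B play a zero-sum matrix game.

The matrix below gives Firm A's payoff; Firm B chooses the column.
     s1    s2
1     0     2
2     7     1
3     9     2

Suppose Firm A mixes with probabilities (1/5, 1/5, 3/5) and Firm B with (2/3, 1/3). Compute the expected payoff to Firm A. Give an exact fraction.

Against (2/3, 1/3), each row's expected payoff is 1: 2/3; 2: 5; 3: 20/3.
Taking the (1/5, 1/5, 3/5)-weighted average: (1/5)·(2/3) + (1/5)·(5) + (3/5)·(20/3) = 77/15.

77/15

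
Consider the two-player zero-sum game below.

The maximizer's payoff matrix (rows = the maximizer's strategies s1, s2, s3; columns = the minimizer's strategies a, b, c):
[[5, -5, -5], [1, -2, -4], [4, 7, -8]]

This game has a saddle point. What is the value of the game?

Row minima: -5, -4, -8 → the maximizer's maximin is -4.
Column maxima: 5, 7, -4 → the minimizer's minimax is -4.
They coincide at (s2, c), so the value is -4.

-4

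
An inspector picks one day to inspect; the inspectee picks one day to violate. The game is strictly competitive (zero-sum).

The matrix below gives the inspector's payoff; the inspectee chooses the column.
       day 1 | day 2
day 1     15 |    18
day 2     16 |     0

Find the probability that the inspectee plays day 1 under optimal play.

18/19

Row minima are 15 and 0, so the inspector's maximin is 15; column maxima are 16 and 18, so the inspectee's minimax is 16. These differ, so the equilibrium is in mixed strategies.
Let the inspectee play day 1 with probability q. The inspector is indifferent when 15q + 18(1−q) = 16q, giving q = 18/19.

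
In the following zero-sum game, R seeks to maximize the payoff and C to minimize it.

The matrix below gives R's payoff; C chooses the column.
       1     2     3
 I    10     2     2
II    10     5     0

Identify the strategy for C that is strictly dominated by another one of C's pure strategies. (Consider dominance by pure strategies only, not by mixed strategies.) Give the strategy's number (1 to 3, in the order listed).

C prefers columns that give R less. Compare 1 with 2: 2 < 10, 5 < 10.
So 2 strictly dominates 1 for C; 1 is strictly dominated.

1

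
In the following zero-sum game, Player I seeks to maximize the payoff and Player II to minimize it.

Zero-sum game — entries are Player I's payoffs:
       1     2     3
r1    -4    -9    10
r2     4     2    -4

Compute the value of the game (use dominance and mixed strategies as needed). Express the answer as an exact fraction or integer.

-16/25

Column 1 is strictly dominated by 2 for Player II (it gives Player I more in every row).
The remaining 2×2 game on (r1, r2) × (2, 3) has no saddle point. Let Player I play r1 with probability p; indifference gives −9p + 2(1−p) = 10p − 4(1−p), so p = 6/25.
Similarly Player II's optimal q on 2 is 14/25, and the value is -9·(14/25) + (10)·(11/25) = -16/25.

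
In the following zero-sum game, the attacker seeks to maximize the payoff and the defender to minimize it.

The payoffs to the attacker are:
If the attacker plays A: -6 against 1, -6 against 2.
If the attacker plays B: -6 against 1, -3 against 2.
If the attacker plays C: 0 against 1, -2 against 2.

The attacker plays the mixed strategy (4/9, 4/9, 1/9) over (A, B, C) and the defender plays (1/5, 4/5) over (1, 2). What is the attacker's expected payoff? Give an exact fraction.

Against (1/5, 4/5), each row's expected payoff is A: -6; B: -18/5; C: -8/5.
Taking the (4/9, 4/9, 1/9)-weighted average: (4/9)·(-6) + (4/9)·(-18/5) + (1/9)·(-8/5) = -40/9.

-40/9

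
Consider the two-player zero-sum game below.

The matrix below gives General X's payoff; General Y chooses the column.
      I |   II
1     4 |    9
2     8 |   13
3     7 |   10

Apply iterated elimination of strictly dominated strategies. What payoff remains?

8

Row 1 is strictly dominated by row 2 (8>4, 13>9); eliminate 1.
Row 3 is strictly dominated by row 2 (8>7, 13>10); eliminate 3.
Column II is strictly dominated by I for General Y (8<13); eliminate II.
Only (2, I) remains, with payoff 8.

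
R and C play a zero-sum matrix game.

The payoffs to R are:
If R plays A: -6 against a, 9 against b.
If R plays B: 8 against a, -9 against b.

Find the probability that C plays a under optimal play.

9/16

Row minima are -6 and -9, so R's maximin is -6; column maxima are 8 and 9, so C's minimax is 8. These differ, so the equilibrium is in mixed strategies.
Let C play a with probability q. R is indifferent when −6q + 9(1−q) = 8q − 9(1−q), giving q = 9/16.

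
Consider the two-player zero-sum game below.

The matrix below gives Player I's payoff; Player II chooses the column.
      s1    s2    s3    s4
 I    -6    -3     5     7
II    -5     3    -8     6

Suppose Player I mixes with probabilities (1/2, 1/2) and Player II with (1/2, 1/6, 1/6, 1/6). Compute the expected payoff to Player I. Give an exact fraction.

-23/12

Against (1/2, 1/6, 1/6, 1/6), each row's expected payoff is I: -3/2; II: -7/3.
Taking the (1/2, 1/2)-weighted average: (1/2)·(-3/2) + (1/2)·(-7/3) = -23/12.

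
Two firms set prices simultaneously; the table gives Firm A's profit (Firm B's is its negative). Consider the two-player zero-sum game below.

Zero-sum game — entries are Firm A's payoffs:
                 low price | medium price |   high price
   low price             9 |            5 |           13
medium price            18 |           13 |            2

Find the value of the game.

Column low price is strictly dominated by medium price for Firm B (it gives Firm A more in every row).
The remaining 2×2 game on (low price, medium price) × (medium price, high price) has no saddle point. Let Firm A play low price with probability p; indifference gives 5p + 13(1−p) = 13p + 2(1−p), so p = 11/19.
Similarly Firm B's optimal q on medium price is 11/19, and the value is 5·(11/19) + (13)·(8/19) = 159/19.

159/19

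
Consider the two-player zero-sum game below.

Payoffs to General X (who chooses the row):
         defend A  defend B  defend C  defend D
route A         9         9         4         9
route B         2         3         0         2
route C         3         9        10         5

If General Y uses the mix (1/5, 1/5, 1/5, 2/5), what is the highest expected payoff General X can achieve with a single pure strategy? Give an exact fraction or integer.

8

route A: (9)·(1/5) + (9)·(1/5) + (4)·(1/5) + (9)·(2/5) = 8.
route B: (2)·(1/5) + (3)·(1/5) + (0)·(1/5) + (2)·(2/5) = 9/5.
route C: (3)·(1/5) + (9)·(1/5) + (10)·(1/5) + (5)·(2/5) = 32/5.
The best pure response is route A with expected payoff 8.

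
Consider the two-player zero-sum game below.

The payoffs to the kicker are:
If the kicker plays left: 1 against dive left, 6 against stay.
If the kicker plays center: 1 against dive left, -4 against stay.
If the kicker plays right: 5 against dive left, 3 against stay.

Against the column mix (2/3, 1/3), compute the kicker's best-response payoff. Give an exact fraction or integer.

13/3

left: (1)·(2/3) + (6)·(1/3) = 8/3.
center: (1)·(2/3) + (-4)·(1/3) = -2/3.
right: (5)·(2/3) + (3)·(1/3) = 13/3.
The best pure response is right with expected payoff 13/3.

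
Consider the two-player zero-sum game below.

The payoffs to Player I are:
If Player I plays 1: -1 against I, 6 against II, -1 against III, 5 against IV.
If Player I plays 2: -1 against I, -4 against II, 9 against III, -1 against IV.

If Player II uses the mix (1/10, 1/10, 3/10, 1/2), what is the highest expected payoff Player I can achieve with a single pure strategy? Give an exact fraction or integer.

1: (-1)·(1/10) + (6)·(1/10) + (-1)·(3/10) + (5)·(1/2) = 27/10.
2: (-1)·(1/10) + (-4)·(1/10) + (9)·(3/10) + (-1)·(1/2) = 17/10.
The best pure response is 1 with expected payoff 27/10.

27/10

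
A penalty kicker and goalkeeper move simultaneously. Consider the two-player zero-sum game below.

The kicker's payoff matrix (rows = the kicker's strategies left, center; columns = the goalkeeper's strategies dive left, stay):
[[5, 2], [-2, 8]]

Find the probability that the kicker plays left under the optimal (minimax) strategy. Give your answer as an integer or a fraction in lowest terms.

10/13

Row minima are 2 and -2, so the kicker's maximin is 2; column maxima are 5 and 8, so the goalkeeper's minimax is 5. These differ, so the equilibrium is in mixed strategies.
Let the kicker play left with probability p. The goalkeeper is indifferent when 5p − 2(1−p) = 2p + 8(1−p), giving p = 10/13.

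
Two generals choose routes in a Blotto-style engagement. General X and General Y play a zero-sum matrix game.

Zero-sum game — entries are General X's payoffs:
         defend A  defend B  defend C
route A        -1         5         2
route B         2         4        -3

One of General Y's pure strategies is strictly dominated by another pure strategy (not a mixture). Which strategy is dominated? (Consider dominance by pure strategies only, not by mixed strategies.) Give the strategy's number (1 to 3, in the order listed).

General Y prefers columns that give General X less. Compare defend B with defend A: -1 < 5, 2 < 4.
So defend A strictly dominates defend B for General Y; defend B is strictly dominated.

2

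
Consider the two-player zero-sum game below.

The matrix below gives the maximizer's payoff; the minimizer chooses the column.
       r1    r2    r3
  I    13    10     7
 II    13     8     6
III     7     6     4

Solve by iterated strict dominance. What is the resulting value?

7

Column r2 is strictly dominated by r3 for the minimizer (7<10, 6<8, 4<6); eliminate r2.
Row III is strictly dominated by row I (13>7, 7>4); eliminate III.
Column r1 is strictly dominated by r3 for the minimizer (7<13, 6<13); eliminate r1.
Row II is strictly dominated by row I (7>6); eliminate II.
Only (I, r3) remains, with payoff 7.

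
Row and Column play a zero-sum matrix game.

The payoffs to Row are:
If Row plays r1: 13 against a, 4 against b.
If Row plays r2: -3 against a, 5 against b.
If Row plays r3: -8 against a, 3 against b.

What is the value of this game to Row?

Row r3 is strictly dominated by row r2, so Row never plays it.
The remaining 2×2 game on (r1, r2) × (a, b) has no saddle point. Let Row play r1 with probability p; indifference gives 13p − 3(1−p) = 4p + 5(1−p), so p = 8/17.
Similarly Column's optimal q on a is 1/17, and the value is 13·(1/17) + (4)·(16/17) = 77/17.

77/17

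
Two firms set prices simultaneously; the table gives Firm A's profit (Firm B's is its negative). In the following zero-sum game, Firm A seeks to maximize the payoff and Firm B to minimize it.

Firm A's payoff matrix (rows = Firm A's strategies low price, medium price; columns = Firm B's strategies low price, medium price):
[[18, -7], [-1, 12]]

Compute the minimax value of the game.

11/2

Row minima are -7 and -1, so Firm A's maximin is -1; column maxima are 18 and 12, so Firm B's minimax is 12. These differ, so the equilibrium is in mixed strategies.
Let Firm A play low price with probability p. Firm B is indifferent when 18p − (1−p) = −7p + 12(1−p), giving p = 13/38.
Let Firm B play low price with probability q. Firm A is indifferent when 18q − 7(1−q) = −q + 12(1−q), giving q = 1/2.
The value is 18·(1/2) + (-7)·(1/2) = 11/2.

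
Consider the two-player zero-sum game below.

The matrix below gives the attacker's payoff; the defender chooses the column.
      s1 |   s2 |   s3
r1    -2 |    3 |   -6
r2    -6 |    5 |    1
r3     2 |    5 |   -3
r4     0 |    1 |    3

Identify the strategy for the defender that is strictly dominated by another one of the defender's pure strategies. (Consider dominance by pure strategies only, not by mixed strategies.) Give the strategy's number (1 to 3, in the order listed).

2

The defender prefers columns that give the attacker less. Compare s2 with s1: -2 < 3, -6 < 5, 2 < 5, 0 < 1.
So s1 strictly dominates s2 for the defender; s2 is strictly dominated.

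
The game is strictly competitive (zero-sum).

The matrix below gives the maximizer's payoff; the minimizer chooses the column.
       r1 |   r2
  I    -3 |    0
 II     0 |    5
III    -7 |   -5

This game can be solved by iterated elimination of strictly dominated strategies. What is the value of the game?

Column r2 is strictly dominated by r1 for the minimizer (-3<0, 0<5, -7<-5); eliminate r2.
Row I is strictly dominated by row II (0>-3); eliminate I.
Row III is strictly dominated by row II (0>-7); eliminate III.
Only (II, r1) remains, with payoff 0.

0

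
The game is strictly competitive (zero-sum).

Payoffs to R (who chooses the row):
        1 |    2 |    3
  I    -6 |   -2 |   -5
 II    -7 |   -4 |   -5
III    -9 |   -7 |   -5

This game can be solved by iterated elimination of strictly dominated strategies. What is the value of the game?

-6

Column 3 is strictly dominated by 1 for C (-6<-5, -7<-5, -9<-5); eliminate 3.
Row III is strictly dominated by row I (-6>-9, -2>-7); eliminate III.
Column 2 is strictly dominated by 1 for C (-6<-2, -7<-4); eliminate 2.
Row II is strictly dominated by row I (-6>-7); eliminate II.
Only (I, 1) remains, with payoff -6.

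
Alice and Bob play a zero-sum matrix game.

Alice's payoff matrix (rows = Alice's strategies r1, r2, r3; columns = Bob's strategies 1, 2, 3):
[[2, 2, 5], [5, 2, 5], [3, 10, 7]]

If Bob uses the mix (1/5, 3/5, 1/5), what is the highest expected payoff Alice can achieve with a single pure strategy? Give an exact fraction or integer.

8

r1: (2)·(1/5) + (2)·(3/5) + (5)·(1/5) = 13/5.
r2: (5)·(1/5) + (2)·(3/5) + (5)·(1/5) = 16/5.
r3: (3)·(1/5) + (10)·(3/5) + (7)·(1/5) = 8.
The best pure response is r3 with expected payoff 8.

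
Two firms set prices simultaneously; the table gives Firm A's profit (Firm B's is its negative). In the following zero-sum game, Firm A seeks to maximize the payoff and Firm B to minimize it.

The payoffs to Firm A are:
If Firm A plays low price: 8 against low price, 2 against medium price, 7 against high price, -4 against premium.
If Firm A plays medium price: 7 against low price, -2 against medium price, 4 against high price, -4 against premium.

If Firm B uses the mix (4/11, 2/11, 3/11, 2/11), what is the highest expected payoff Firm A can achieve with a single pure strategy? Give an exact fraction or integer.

low price: (8)·(4/11) + (2)·(2/11) + (7)·(3/11) + (-4)·(2/11) = 49/11.
medium price: (7)·(4/11) + (-2)·(2/11) + (4)·(3/11) + (-4)·(2/11) = 28/11.
The best pure response is low price with expected payoff 49/11.

49/11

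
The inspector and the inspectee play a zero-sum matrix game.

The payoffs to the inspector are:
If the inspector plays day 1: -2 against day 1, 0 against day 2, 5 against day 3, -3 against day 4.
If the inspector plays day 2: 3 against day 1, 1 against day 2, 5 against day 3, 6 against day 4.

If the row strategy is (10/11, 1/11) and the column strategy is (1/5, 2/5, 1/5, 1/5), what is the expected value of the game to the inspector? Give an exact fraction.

16/55

Against (1/5, 2/5, 1/5, 1/5), each row's expected payoff is day 1: 0; day 2: 16/5.
Taking the (10/11, 1/11)-weighted average: (10/11)·(0) + (1/11)·(16/5) = 16/55.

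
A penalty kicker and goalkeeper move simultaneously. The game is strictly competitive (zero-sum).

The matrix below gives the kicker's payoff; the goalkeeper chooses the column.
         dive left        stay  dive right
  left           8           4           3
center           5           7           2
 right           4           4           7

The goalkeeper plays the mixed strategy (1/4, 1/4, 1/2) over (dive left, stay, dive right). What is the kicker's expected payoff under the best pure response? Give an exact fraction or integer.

left: (8)·(1/4) + (4)·(1/4) + (3)·(1/2) = 9/2.
center: (5)·(1/4) + (7)·(1/4) + (2)·(1/2) = 4.
right: (4)·(1/4) + (4)·(1/4) + (7)·(1/2) = 11/2.
The best pure response is right with expected payoff 11/2.

11/2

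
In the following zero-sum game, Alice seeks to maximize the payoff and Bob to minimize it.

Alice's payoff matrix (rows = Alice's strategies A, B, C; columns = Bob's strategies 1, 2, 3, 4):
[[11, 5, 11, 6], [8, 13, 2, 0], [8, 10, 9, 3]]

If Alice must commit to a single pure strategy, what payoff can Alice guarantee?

5

The worst-case payoff for each row is A: 5, B: 0, C: 3.
The best of these is 5.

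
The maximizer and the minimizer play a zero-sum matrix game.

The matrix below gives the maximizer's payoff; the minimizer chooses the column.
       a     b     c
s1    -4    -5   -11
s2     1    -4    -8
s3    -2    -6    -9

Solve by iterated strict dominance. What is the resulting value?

-8

Row s1 is strictly dominated by row s2 (1>-4, -4>-5, -8>-11); eliminate s1.
Column a is strictly dominated by b for the minimizer (-4<1, -6<-2); eliminate a.
Column b is strictly dominated by c for the minimizer (-8<-4, -9<-6); eliminate b.
Row s3 is strictly dominated by row s2 (-8>-9); eliminate s3.
Only (s2, c) remains, with payoff -8.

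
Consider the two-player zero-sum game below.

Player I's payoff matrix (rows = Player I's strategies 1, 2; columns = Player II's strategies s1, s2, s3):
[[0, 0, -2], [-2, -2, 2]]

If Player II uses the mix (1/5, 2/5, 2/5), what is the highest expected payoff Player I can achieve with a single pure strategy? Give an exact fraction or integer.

-2/5

1: (0)·(1/5) + (0)·(2/5) + (-2)·(2/5) = -4/5.
2: (-2)·(1/5) + (-2)·(2/5) + (2)·(2/5) = -2/5.
The best pure response is 2 with expected payoff -2/5.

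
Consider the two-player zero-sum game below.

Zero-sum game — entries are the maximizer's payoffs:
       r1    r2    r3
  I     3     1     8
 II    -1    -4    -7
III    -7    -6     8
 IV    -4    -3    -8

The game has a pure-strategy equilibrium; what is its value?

1

Row minima: 1, -7, -7, -8 → the maximizer's maximin is 1.
Column maxima: 3, 1, 8 → the minimizer's minimax is 1.
They coincide at (I, r2), so the value is 1.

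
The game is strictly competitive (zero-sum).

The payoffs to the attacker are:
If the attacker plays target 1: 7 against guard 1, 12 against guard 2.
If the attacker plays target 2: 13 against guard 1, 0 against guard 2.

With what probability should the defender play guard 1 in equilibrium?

Row minima are 7 and 0, so the attacker's maximin is 7; column maxima are 13 and 12, so the defender's minimax is 12. These differ, so the equilibrium is in mixed strategies.
Let the defender play guard 1 with probability q. The attacker is indifferent when 7q + 12(1−q) = 13q, giving q = 2/3.

2/3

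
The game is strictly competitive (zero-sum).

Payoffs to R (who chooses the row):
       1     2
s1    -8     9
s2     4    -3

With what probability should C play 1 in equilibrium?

1/2

Row minima are -8 and -3, so R's maximin is -3; column maxima are 4 and 9, so C's minimax is 4. These differ, so the equilibrium is in mixed strategies.
Let C play 1 with probability q. R is indifferent when −8q + 9(1−q) = 4q − 3(1−q), giving q = 1/2.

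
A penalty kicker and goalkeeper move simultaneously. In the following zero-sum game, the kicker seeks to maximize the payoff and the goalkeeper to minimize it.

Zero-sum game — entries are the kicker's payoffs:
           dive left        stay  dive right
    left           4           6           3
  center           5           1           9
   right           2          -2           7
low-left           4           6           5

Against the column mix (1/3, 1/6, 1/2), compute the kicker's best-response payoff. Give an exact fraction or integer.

19/3

left: (4)·(1/3) + (6)·(1/6) + (3)·(1/2) = 23/6.
center: (5)·(1/3) + (1)·(1/6) + (9)·(1/2) = 19/3.
right: (2)·(1/3) + (-2)·(1/6) + (7)·(1/2) = 23/6.
low-left: (4)·(1/3) + (6)·(1/6) + (5)·(1/2) = 29/6.
The best pure response is center with expected payoff 19/3.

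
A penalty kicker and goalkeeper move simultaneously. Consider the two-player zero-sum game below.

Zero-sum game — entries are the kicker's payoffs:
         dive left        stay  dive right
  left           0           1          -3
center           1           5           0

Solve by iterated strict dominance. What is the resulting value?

Row left is strictly dominated by row center (1>0, 5>1, 0>-3); eliminate left.
Column dive left is strictly dominated by dive right for the goalkeeper (0<1); eliminate dive left.
Column stay is strictly dominated by dive right for the goalkeeper (0<5); eliminate stay.
Only (center, dive right) remains, with payoff 0.

0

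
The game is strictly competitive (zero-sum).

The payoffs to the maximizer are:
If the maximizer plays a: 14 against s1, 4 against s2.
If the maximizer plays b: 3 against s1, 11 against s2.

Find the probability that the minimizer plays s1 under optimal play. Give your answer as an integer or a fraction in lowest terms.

7/18

Row minima are 4 and 3, so the maximizer's maximin is 4; column maxima are 14 and 11, so the minimizer's minimax is 11. These differ, so the equilibrium is in mixed strategies.
Let the minimizer play s1 with probability q. The maximizer is indifferent when 14q + 4(1−q) = 3q + 11(1−q), giving q = 7/18.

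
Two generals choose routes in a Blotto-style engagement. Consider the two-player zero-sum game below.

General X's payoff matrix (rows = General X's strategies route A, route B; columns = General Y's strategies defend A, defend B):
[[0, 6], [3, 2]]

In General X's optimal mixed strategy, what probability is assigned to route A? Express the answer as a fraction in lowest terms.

1/7

Row minima are 0 and 2, so General X's maximin is 2; column maxima are 3 and 6, so General Y's minimax is 3. These differ, so the equilibrium is in mixed strategies.
Let General X play route A with probability p. General Y is indifferent when 3(1−p) = 6p + 2(1−p), giving p = 1/7.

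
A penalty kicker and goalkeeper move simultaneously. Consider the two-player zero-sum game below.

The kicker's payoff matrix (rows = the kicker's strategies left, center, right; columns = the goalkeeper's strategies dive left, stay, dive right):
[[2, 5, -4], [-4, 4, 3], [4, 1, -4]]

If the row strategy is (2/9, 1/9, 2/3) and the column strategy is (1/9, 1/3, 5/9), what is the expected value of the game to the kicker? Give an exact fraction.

Against (1/9, 1/3, 5/9), each row's expected payoff is left: -1/3; center: 23/9; right: -13/9.
Taking the (2/9, 1/9, 2/3)-weighted average: (2/9)·(-1/3) + (1/9)·(23/9) + (2/3)·(-13/9) = -61/81.

-61/81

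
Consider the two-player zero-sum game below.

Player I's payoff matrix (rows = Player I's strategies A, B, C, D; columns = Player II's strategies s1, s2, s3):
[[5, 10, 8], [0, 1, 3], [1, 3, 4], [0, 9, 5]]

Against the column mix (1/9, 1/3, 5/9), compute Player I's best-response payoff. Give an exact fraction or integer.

A: (5)·(1/9) + (10)·(1/3) + (8)·(5/9) = 25/3.
B: (0)·(1/9) + (1)·(1/3) + (3)·(5/9) = 2.
C: (1)·(1/9) + (3)·(1/3) + (4)·(5/9) = 10/3.
D: (0)·(1/9) + (9)·(1/3) + (5)·(5/9) = 52/9.
The best pure response is A with expected payoff 25/3.

25/3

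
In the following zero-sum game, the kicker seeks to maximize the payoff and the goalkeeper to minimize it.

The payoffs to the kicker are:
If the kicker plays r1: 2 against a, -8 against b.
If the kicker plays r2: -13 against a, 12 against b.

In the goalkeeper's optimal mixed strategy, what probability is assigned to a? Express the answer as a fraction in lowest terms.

Row minima are -8 and -13, so the kicker's maximin is -8; column maxima are 2 and 12, so the goalkeeper's minimax is 2. These differ, so the equilibrium is in mixed strategies.
Let the goalkeeper play a with probability q. The kicker is indifferent when 2q − 8(1−q) = −13q + 12(1−q), giving q = 4/7.

4/7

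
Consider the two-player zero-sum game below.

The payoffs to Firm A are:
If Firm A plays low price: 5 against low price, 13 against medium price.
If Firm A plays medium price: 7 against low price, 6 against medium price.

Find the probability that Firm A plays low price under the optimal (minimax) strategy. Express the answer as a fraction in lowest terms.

Row minima are 5 and 6, so Firm A's maximin is 6; column maxima are 7 and 13, so Firm B's minimax is 7. These differ, so the equilibrium is in mixed strategies.
Let Firm A play low price with probability p. Firm B is indifferent when 5p + 7(1−p) = 13p + 6(1−p), giving p = 1/9.

1/9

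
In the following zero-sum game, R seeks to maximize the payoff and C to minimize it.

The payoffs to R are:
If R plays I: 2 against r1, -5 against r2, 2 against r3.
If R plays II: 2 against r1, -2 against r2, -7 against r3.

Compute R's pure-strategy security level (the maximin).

The worst-case payoff for each row is I: -5, II: -7.
The best of these is -5.

-5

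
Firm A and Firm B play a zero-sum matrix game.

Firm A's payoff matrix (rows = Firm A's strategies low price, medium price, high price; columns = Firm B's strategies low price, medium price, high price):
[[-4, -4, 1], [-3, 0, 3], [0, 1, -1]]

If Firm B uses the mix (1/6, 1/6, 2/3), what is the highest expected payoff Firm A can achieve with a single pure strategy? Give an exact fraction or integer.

3/2

low price: (-4)·(1/6) + (-4)·(1/6) + (1)·(2/3) = -2/3.
medium price: (-3)·(1/6) + (0)·(1/6) + (3)·(2/3) = 3/2.
high price: (0)·(1/6) + (1)·(1/6) + (-1)·(2/3) = -1/2.
The best pure response is medium price with expected payoff 3/2.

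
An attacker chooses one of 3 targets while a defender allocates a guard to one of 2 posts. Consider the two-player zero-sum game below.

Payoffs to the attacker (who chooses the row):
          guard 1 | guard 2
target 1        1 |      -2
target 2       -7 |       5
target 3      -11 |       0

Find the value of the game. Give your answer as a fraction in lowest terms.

-3/5

Row target 3 is strictly dominated by row target 2, so the attacker never plays it.
The remaining 2×2 game on (target 1, target 2) × (guard 1, guard 2) has no saddle point. Let the attacker play target 1 with probability p; indifference gives p − 7(1−p) = −2p + 5(1−p), so p = 4/5.
Similarly the defender's optimal q on guard 1 is 7/15, and the value is 1·(7/15) + (-2)·(8/15) = -3/5.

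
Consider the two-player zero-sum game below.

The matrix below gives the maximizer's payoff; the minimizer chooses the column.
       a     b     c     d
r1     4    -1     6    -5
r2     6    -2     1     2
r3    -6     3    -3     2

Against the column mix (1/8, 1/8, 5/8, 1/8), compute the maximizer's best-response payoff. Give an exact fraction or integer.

r1: (4)·(1/8) + (-1)·(1/8) + (6)·(5/8) + (-5)·(1/8) = 7/2.
r2: (6)·(1/8) + (-2)·(1/8) + (1)·(5/8) + (2)·(1/8) = 11/8.
r3: (-6)·(1/8) + (3)·(1/8) + (-3)·(5/8) + (2)·(1/8) = -2.
The best pure response is r1 with expected payoff 7/2.

7/2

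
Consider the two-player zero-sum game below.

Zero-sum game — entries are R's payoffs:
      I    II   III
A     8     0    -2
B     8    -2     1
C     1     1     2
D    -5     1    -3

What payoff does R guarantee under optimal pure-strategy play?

Row minima: -2, -2, 1, -5 → R's maximin is 1.
Column maxima: 8, 1, 2 → C's minimax is 1.
They coincide at (C, II), so the value is 1.

1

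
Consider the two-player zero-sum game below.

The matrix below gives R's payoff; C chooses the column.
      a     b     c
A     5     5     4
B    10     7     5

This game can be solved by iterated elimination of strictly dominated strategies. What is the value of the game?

5

Column a is strictly dominated by c for C (4<5, 5<10); eliminate a.
Column b is strictly dominated by c for C (4<5, 5<7); eliminate b.
Row A is strictly dominated by row B (5>4); eliminate A.
Only (B, c) remains, with payoff 5.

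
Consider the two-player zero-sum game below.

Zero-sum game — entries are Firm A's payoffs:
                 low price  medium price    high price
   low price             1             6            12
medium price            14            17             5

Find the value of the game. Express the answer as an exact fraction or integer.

Column medium price is strictly dominated by low price for Firm B (it gives Firm A more in every row).
The remaining 2×2 game on (low price, medium price) × (low price, high price) has no saddle point. Let Firm A play low price with probability p; indifference gives p + 14(1−p) = 12p + 5(1−p), so p = 9/20.
Similarly Firm B's optimal q on low price is 7/20, and the value is 1·(7/20) + (12)·(13/20) = 163/20.

163/20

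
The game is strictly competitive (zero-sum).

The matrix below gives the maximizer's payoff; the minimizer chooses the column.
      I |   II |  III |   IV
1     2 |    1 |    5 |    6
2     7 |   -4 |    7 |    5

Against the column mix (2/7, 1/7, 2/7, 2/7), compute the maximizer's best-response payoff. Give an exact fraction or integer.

34/7

1: (2)·(2/7) + (1)·(1/7) + (5)·(2/7) + (6)·(2/7) = 27/7.
2: (7)·(2/7) + (-4)·(1/7) + (7)·(2/7) + (5)·(2/7) = 34/7.
The best pure response is 2 with expected payoff 34/7.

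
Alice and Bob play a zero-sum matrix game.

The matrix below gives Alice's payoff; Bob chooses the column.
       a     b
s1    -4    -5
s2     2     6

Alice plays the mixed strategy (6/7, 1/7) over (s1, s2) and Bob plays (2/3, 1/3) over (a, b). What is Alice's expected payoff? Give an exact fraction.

Against (2/3, 1/3), each row's expected payoff is s1: -13/3; s2: 10/3.
Taking the (6/7, 1/7)-weighted average: (6/7)·(-13/3) + (1/7)·(10/3) = -68/21.

-68/21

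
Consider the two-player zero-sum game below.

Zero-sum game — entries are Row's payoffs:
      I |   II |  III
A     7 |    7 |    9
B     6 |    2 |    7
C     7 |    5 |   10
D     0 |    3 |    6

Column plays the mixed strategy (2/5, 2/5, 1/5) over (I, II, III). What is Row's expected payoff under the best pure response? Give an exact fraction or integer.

37/5

A: (7)·(2/5) + (7)·(2/5) + (9)·(1/5) = 37/5.
B: (6)·(2/5) + (2)·(2/5) + (7)·(1/5) = 23/5.
C: (7)·(2/5) + (5)·(2/5) + (10)·(1/5) = 34/5.
D: (0)·(2/5) + (3)·(2/5) + (6)·(1/5) = 12/5.
The best pure response is A with expected payoff 37/5.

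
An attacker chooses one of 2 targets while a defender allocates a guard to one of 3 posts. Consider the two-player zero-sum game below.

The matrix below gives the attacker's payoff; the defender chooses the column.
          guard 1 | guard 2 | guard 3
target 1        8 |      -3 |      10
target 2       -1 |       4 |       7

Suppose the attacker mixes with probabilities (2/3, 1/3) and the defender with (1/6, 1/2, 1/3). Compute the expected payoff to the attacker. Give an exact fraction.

7/2

Against (1/6, 1/2, 1/3), each row's expected payoff is target 1: 19/6; target 2: 25/6.
Taking the (2/3, 1/3)-weighted average: (2/3)·(19/6) + (1/3)·(25/6) = 7/2.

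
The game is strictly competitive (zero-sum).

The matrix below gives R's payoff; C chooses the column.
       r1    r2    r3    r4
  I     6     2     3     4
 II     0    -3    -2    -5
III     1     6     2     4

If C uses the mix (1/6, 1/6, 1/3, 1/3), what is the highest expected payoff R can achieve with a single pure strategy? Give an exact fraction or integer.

I: (6)·(1/6) + (2)·(1/6) + (3)·(1/3) + (4)·(1/3) = 11/3.
II: (0)·(1/6) + (-3)·(1/6) + (-2)·(1/3) + (-5)·(1/3) = -17/6.
III: (1)·(1/6) + (6)·(1/6) + (2)·(1/3) + (4)·(1/3) = 19/6.
The best pure response is I with expected payoff 11/3.

11/3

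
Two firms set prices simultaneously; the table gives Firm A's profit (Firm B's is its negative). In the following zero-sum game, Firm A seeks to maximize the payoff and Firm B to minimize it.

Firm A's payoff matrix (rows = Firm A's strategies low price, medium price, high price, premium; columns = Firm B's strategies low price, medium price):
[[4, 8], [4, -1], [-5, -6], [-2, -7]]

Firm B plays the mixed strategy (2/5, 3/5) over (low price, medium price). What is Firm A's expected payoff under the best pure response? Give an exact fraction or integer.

32/5

low price: (4)·(2/5) + (8)·(3/5) = 32/5.
medium price: (4)·(2/5) + (-1)·(3/5) = 1.
high price: (-5)·(2/5) + (-6)·(3/5) = -28/5.
premium: (-2)·(2/5) + (-7)·(3/5) = -5.
The best pure response is low price with expected payoff 32/5.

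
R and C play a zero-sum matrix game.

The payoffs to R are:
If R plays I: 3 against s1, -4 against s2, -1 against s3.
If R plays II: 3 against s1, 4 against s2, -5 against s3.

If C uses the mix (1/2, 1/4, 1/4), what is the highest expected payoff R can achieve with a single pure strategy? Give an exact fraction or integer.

5/4

I: (3)·(1/2) + (-4)·(1/4) + (-1)·(1/4) = 1/4.
II: (3)·(1/2) + (4)·(1/4) + (-5)·(1/4) = 5/4.
The best pure response is II with expected payoff 5/4.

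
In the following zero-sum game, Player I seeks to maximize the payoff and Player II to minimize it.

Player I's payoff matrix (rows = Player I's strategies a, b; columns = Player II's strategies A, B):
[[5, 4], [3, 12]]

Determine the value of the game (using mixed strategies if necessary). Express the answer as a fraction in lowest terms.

24/5

Row minima are 4 and 3, so Player I's maximin is 4; column maxima are 5 and 12, so Player II's minimax is 5. These differ, so the equilibrium is in mixed strategies.
Let Player I play a with probability p. Player II is indifferent when 5p + 3(1−p) = 4p + 12(1−p), giving p = 9/10.
Let Player II play A with probability q. Player I is indifferent when 5q + 4(1−q) = 3q + 12(1−q), giving q = 4/5.
The value is 5·(4/5) + (4)·(1/5) = 24/5.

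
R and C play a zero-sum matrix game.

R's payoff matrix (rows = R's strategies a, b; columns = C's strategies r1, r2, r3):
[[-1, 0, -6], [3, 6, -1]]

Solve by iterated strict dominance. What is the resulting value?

Row a is strictly dominated by row b (3>-1, 6>0, -1>-6); eliminate a.
Column r2 is strictly dominated by r1 for C (3<6); eliminate r2.
Column r1 is strictly dominated by r3 for C (-1<3); eliminate r1.
Only (b, r3) remains, with payoff -1.

-1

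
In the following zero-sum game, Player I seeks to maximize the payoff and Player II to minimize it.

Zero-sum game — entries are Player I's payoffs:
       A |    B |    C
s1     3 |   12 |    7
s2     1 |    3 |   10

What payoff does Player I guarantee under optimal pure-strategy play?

Row minima: 3, 1 → Player I's maximin is 3.
Column maxima: 3, 12, 10 → Player II's minimax is 3.
They coincide at (s1, A), so the value is 3.

3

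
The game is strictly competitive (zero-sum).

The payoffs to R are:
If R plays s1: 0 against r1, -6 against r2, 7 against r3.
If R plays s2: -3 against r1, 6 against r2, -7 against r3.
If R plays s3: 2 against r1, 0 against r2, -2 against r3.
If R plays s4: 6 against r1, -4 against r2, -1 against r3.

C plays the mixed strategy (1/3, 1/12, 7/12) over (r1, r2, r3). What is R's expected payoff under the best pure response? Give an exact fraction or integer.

s1: (0)·(1/3) + (-6)·(1/12) + (7)·(7/12) = 43/12.
s2: (-3)·(1/3) + (6)·(1/12) + (-7)·(7/12) = -55/12.
s3: (2)·(1/3) + (0)·(1/12) + (-2)·(7/12) = -1/2.
s4: (6)·(1/3) + (-4)·(1/12) + (-1)·(7/12) = 13/12.
The best pure response is s1 with expected payoff 43/12.

43/12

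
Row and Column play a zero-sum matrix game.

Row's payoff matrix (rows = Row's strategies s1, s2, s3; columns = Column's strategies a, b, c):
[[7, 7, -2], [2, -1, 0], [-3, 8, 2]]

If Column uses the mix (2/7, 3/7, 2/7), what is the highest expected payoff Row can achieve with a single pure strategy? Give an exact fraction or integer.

31/7

s1: (7)·(2/7) + (7)·(3/7) + (-2)·(2/7) = 31/7.
s2: (2)·(2/7) + (-1)·(3/7) + (0)·(2/7) = 1/7.
s3: (-3)·(2/7) + (8)·(3/7) + (2)·(2/7) = 22/7.
The best pure response is s1 with expected payoff 31/7.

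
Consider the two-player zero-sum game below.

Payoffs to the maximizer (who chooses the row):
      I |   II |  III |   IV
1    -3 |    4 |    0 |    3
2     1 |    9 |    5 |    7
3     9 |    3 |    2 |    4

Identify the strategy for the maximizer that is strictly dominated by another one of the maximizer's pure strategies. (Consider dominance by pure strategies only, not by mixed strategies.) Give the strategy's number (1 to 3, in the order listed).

Compare 1 with 2: 1 > -3, 9 > 4, 5 > 0, 7 > 3.
So 2 strictly dominates 1 for the maximizer; 1 is strictly dominated.

1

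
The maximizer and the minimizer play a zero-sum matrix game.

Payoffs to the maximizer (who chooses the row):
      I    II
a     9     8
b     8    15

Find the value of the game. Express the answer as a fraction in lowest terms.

71/8

Row minima are 8 and 8, so the maximizer's maximin is 8; column maxima are 9 and 15, so the minimizer's minimax is 9. These differ, so the equilibrium is in mixed strategies.
Let the maximizer play a with probability p. The minimizer is indifferent when 9p + 8(1−p) = 8p + 15(1−p), giving p = 7/8.
Let the minimizer play I with probability q. The maximizer is indifferent when 9q + 8(1−q) = 8q + 15(1−q), giving q = 7/8.
The value is 9·(7/8) + (8)·(1/8) = 71/8.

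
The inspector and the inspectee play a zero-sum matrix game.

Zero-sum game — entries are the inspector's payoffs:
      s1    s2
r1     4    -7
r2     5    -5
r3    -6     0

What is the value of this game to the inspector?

-15/8

Row r1 is strictly dominated by row r2, so the inspector never plays it.
The remaining 2×2 game on (r2, r3) × (s1, s2) has no saddle point. Let the inspector play r2 with probability p; indifference gives 5p − 6(1−p) = −5p, so p = 3/8.
Similarly the inspectee's optimal q on s1 is 5/16, and the value is 5·(5/16) + (-5)·(11/16) = -15/8.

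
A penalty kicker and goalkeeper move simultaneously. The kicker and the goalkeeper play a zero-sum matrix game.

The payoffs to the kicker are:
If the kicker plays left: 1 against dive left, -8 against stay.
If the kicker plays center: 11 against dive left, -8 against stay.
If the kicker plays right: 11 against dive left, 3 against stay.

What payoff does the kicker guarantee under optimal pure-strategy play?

Row minima: -8, -8, 3 → the kicker's maximin is 3.
Column maxima: 11, 3 → the goalkeeper's minimax is 3.
They coincide at (right, stay), so the value is 3.

3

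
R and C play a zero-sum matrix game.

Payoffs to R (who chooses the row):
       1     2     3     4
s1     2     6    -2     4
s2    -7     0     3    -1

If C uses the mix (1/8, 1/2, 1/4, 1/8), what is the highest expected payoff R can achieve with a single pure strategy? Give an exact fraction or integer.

s1: (2)·(1/8) + (6)·(1/2) + (-2)·(1/4) + (4)·(1/8) = 13/4.
s2: (-7)·(1/8) + (0)·(1/2) + (3)·(1/4) + (-1)·(1/8) = -1/4.
The best pure response is s1 with expected payoff 13/4.

13/4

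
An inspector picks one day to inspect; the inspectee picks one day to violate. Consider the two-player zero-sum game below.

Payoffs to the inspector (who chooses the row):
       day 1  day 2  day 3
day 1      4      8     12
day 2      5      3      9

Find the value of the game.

Column day 3 is strictly dominated by day 2 for the inspectee (it gives the inspector more in every row).
The remaining 2×2 game on (day 1, day 2) × (day 1, day 2) has no saddle point. Let the inspector play day 1 with probability p; indifference gives 4p + 5(1−p) = 8p + 3(1−p), so p = 1/3.
Similarly the inspectee's optimal q on day 1 is 5/6, and the value is 4·(5/6) + (8)·(1/6) = 14/3.

14/3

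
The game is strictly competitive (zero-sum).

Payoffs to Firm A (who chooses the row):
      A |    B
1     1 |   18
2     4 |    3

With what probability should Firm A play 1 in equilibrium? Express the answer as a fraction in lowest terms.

1/18

Row minima are 1 and 3, so Firm A's maximin is 3; column maxima are 4 and 18, so Firm B's minimax is 4. These differ, so the equilibrium is in mixed strategies.
Let Firm A play 1 with probability p. Firm B is indifferent when p + 4(1−p) = 18p + 3(1−p), giving p = 1/18.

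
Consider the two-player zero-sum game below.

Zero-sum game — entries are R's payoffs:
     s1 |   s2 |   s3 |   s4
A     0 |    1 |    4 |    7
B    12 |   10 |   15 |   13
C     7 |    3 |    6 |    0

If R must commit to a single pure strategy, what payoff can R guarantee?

10

The worst-case payoff for each row is A: 0, B: 10, C: 0.
The best of these is 10.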